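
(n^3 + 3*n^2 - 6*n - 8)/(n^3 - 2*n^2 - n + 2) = (n + 4)/(n - 1)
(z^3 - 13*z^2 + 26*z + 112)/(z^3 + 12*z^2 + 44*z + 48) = (z^2 - 15*z + 56)/(z^2 + 10*z + 24)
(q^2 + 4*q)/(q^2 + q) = (q + 4)/(q + 1)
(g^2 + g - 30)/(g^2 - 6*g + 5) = (g + 6)/(g - 1)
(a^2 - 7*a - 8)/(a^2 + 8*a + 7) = (a - 8)/(a + 7)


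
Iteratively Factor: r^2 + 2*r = (r)*(r + 2)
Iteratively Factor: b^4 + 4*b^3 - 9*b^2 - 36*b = (b + 4)*(b^3 - 9*b) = b*(b + 4)*(b^2 - 9) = b*(b + 3)*(b + 4)*(b - 3)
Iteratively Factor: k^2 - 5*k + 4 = (k - 4)*(k - 1)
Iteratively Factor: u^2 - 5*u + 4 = (u - 1)*(u - 4)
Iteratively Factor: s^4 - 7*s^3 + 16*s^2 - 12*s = (s - 2)*(s^3 - 5*s^2 + 6*s) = (s - 3)*(s - 2)*(s^2 - 2*s) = (s - 3)*(s - 2)^2*(s)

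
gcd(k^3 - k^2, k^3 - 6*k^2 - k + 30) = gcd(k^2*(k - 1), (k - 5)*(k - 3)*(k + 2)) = 1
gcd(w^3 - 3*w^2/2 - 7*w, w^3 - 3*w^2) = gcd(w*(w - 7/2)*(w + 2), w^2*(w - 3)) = w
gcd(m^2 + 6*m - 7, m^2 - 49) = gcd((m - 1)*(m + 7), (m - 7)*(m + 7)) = m + 7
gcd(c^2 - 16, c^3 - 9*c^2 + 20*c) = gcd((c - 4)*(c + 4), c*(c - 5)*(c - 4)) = c - 4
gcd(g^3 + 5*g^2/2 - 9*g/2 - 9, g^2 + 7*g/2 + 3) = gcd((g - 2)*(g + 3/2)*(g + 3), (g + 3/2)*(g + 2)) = g + 3/2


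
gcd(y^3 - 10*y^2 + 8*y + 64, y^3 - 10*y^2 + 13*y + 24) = y - 8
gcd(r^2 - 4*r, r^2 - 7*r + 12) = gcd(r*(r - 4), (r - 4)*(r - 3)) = r - 4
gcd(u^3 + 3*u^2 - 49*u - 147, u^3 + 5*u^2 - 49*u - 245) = u^2 - 49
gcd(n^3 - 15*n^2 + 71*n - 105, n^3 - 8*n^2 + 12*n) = 1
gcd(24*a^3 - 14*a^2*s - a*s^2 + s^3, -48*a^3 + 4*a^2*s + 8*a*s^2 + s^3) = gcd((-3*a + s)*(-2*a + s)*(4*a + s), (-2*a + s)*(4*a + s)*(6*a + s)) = -8*a^2 + 2*a*s + s^2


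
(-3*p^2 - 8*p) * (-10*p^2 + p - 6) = 30*p^4 + 77*p^3 + 10*p^2 + 48*p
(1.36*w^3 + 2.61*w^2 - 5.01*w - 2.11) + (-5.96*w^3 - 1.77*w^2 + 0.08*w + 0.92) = -4.6*w^3 + 0.84*w^2 - 4.93*w - 1.19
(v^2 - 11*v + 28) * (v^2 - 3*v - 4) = v^4 - 14*v^3 + 57*v^2 - 40*v - 112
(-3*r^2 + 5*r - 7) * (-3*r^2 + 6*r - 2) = 9*r^4 - 33*r^3 + 57*r^2 - 52*r + 14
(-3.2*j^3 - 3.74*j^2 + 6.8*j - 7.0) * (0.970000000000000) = -3.104*j^3 - 3.6278*j^2 + 6.596*j - 6.79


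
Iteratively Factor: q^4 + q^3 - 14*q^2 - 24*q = (q)*(q^3 + q^2 - 14*q - 24) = q*(q + 2)*(q^2 - q - 12) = q*(q - 4)*(q + 2)*(q + 3)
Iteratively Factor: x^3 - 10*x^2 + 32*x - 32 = (x - 4)*(x^2 - 6*x + 8) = (x - 4)^2*(x - 2)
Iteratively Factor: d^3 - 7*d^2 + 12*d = (d - 3)*(d^2 - 4*d) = d*(d - 3)*(d - 4)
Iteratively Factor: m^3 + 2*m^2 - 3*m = (m + 3)*(m^2 - m) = m*(m + 3)*(m - 1)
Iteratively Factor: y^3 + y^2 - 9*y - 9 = (y + 1)*(y^2 - 9) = (y - 3)*(y + 1)*(y + 3)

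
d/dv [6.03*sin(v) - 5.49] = 6.03*cos(v)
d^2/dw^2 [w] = 0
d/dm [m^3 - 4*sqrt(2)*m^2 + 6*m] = 3*m^2 - 8*sqrt(2)*m + 6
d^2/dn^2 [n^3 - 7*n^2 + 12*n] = 6*n - 14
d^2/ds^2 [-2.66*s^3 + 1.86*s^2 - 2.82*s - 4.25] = 3.72 - 15.96*s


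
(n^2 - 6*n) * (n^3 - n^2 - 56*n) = n^5 - 7*n^4 - 50*n^3 + 336*n^2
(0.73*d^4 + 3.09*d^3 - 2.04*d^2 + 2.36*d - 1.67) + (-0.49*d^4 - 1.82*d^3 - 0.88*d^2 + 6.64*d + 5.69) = 0.24*d^4 + 1.27*d^3 - 2.92*d^2 + 9.0*d + 4.02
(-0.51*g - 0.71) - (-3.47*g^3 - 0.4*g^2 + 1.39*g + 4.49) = 3.47*g^3 + 0.4*g^2 - 1.9*g - 5.2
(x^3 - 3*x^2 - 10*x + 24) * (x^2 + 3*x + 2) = x^5 - 17*x^3 - 12*x^2 + 52*x + 48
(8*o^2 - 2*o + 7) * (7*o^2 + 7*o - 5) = 56*o^4 + 42*o^3 - 5*o^2 + 59*o - 35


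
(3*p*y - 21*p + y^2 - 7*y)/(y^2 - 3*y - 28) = (3*p + y)/(y + 4)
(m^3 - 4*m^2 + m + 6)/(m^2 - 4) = (m^2 - 2*m - 3)/(m + 2)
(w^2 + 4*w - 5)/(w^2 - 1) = (w + 5)/(w + 1)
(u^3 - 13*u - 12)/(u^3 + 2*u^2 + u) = (u^2 - u - 12)/(u*(u + 1))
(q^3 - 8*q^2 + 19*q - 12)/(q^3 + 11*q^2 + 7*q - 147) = (q^2 - 5*q + 4)/(q^2 + 14*q + 49)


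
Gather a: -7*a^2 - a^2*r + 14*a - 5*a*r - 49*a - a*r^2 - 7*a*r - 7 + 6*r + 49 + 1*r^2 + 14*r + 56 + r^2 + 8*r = a^2*(-r - 7) + a*(-r^2 - 12*r - 35) + 2*r^2 + 28*r + 98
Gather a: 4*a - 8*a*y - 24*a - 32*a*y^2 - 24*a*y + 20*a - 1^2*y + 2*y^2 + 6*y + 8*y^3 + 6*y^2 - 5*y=a*(-32*y^2 - 32*y) + 8*y^3 + 8*y^2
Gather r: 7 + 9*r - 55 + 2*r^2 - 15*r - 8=2*r^2 - 6*r - 56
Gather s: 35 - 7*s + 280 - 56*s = 315 - 63*s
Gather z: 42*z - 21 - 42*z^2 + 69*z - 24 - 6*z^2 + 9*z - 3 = -48*z^2 + 120*z - 48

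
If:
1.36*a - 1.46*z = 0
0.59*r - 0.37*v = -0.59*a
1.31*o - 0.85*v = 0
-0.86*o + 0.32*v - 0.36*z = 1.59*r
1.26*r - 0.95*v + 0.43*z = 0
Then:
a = 0.00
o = 0.00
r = 0.00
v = 0.00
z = 0.00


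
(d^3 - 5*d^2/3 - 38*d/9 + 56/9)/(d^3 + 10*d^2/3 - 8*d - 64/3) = (9*d^2 - 33*d + 28)/(3*(3*d^2 + 4*d - 32))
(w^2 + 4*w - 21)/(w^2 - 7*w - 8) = (-w^2 - 4*w + 21)/(-w^2 + 7*w + 8)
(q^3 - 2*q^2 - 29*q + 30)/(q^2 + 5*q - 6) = (q^2 - q - 30)/(q + 6)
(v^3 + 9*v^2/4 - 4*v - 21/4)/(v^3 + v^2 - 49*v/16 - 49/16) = 4*(v + 3)/(4*v + 7)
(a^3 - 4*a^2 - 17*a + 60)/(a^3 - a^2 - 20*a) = (a - 3)/a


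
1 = 1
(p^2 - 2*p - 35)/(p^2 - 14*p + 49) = (p + 5)/(p - 7)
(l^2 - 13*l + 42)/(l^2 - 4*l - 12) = (l - 7)/(l + 2)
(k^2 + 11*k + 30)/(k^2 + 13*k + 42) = (k + 5)/(k + 7)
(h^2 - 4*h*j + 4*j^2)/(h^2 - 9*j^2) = (h^2 - 4*h*j + 4*j^2)/(h^2 - 9*j^2)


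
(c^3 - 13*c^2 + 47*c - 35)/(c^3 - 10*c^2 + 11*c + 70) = (c - 1)/(c + 2)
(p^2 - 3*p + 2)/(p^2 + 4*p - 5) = (p - 2)/(p + 5)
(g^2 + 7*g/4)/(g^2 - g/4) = (4*g + 7)/(4*g - 1)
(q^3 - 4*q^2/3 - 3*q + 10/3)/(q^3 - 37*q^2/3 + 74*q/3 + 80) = (q^2 - 3*q + 2)/(q^2 - 14*q + 48)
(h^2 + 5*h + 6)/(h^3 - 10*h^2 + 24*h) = (h^2 + 5*h + 6)/(h*(h^2 - 10*h + 24))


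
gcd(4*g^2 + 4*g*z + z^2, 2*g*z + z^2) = 2*g + z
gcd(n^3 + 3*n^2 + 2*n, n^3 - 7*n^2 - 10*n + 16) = n + 2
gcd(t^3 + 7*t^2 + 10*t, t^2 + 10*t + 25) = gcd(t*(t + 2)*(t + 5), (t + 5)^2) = t + 5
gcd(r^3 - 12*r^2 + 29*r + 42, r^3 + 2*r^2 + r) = r + 1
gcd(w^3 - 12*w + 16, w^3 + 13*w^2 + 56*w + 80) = w + 4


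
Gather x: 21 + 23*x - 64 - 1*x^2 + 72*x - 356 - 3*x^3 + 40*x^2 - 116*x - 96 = -3*x^3 + 39*x^2 - 21*x - 495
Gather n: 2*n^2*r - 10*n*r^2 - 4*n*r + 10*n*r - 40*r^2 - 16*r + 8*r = 2*n^2*r + n*(-10*r^2 + 6*r) - 40*r^2 - 8*r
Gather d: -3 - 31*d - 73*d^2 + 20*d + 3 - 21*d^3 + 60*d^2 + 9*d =-21*d^3 - 13*d^2 - 2*d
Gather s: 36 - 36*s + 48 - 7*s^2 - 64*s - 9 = -7*s^2 - 100*s + 75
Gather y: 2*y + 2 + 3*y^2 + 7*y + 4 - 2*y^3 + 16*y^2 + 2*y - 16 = -2*y^3 + 19*y^2 + 11*y - 10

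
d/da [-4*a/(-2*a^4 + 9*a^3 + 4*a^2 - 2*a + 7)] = 4*(-6*a^4 + 18*a^3 + 4*a^2 - 7)/(4*a^8 - 36*a^7 + 65*a^6 + 80*a^5 - 48*a^4 + 110*a^3 + 60*a^2 - 28*a + 49)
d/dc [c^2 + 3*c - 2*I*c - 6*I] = 2*c + 3 - 2*I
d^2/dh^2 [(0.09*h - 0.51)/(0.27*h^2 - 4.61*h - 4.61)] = ((1.1052 - 0.1458*h)*(-0.27*h^2 + 4.61*h + 4.61) - (0.09*h - 0.51)*(0.54*h - 4.61)*(1.08*h - 9.22))/(-0.27*h^2 + 4.61*h + 4.61)^3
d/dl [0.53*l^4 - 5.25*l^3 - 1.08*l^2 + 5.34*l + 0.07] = 2.12*l^3 - 15.75*l^2 - 2.16*l + 5.34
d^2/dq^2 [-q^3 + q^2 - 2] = 2 - 6*q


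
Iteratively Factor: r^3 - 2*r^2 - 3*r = (r - 3)*(r^2 + r) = (r - 3)*(r + 1)*(r)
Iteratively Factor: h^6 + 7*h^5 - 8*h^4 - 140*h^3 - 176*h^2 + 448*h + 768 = (h - 2)*(h^5 + 9*h^4 + 10*h^3 - 120*h^2 - 416*h - 384) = (h - 4)*(h - 2)*(h^4 + 13*h^3 + 62*h^2 + 128*h + 96) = (h - 4)*(h - 2)*(h + 4)*(h^3 + 9*h^2 + 26*h + 24) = (h - 4)*(h - 2)*(h + 2)*(h + 4)*(h^2 + 7*h + 12) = (h - 4)*(h - 2)*(h + 2)*(h + 3)*(h + 4)*(h + 4)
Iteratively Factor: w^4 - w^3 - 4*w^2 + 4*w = (w - 1)*(w^3 - 4*w) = (w - 1)*(w + 2)*(w^2 - 2*w) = w*(w - 1)*(w + 2)*(w - 2)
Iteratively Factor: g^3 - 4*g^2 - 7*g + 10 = (g + 2)*(g^2 - 6*g + 5) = (g - 1)*(g + 2)*(g - 5)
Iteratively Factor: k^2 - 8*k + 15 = (k - 5)*(k - 3)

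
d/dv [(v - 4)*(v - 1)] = 2*v - 5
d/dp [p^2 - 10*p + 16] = 2*p - 10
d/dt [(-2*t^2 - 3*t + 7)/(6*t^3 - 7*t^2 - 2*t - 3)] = (12*t^4 + 36*t^3 - 143*t^2 + 110*t + 23)/(36*t^6 - 84*t^5 + 25*t^4 - 8*t^3 + 46*t^2 + 12*t + 9)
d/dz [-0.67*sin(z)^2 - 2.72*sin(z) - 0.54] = -(1.34*sin(z) + 2.72)*cos(z)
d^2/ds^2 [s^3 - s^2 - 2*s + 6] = 6*s - 2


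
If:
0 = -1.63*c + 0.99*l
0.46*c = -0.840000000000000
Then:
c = -1.83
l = -3.01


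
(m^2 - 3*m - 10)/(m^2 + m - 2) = (m - 5)/(m - 1)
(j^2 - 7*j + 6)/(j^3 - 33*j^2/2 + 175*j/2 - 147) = 2*(j - 1)/(2*j^2 - 21*j + 49)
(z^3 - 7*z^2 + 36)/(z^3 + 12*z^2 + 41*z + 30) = (z^3 - 7*z^2 + 36)/(z^3 + 12*z^2 + 41*z + 30)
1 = 1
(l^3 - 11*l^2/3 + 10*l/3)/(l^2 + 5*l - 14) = l*(3*l - 5)/(3*(l + 7))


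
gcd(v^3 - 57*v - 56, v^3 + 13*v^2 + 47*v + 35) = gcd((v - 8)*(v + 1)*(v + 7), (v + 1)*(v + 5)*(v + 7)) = v^2 + 8*v + 7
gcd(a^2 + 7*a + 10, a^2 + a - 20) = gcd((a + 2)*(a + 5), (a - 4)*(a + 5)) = a + 5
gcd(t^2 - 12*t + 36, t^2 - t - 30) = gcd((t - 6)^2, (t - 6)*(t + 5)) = t - 6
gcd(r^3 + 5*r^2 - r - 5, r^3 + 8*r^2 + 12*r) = 1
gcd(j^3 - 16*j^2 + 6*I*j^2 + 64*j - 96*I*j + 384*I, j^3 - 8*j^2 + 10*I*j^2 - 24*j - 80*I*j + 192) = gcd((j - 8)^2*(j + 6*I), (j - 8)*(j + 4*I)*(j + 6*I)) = j^2 + j*(-8 + 6*I) - 48*I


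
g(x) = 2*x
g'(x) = 2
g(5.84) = 11.68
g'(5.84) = 2.00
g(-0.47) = -0.94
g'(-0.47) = 2.00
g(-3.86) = -7.72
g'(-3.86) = 2.00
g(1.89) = 3.78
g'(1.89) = 2.00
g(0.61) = 1.22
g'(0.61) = 2.00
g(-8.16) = -16.32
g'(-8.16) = 2.00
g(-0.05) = -0.10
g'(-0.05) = 2.00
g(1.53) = 3.06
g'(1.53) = 2.00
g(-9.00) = -18.00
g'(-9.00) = 2.00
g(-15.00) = -30.00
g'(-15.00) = 2.00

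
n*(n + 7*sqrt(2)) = n^2 + 7*sqrt(2)*n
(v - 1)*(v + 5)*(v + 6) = v^3 + 10*v^2 + 19*v - 30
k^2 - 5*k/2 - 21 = (k - 6)*(k + 7/2)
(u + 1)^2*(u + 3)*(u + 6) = u^4 + 11*u^3 + 37*u^2 + 45*u + 18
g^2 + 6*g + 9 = (g + 3)^2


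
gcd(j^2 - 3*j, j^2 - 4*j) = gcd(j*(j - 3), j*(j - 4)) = j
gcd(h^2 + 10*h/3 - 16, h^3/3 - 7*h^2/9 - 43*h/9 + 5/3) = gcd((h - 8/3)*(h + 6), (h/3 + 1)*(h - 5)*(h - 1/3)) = 1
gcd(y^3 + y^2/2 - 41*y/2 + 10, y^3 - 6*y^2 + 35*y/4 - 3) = y^2 - 9*y/2 + 2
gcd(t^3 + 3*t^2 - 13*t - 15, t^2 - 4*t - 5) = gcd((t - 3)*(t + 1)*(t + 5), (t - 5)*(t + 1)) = t + 1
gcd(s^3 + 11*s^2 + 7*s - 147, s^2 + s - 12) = s - 3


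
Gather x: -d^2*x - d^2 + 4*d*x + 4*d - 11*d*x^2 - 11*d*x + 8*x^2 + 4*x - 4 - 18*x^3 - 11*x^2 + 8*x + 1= -d^2 + 4*d - 18*x^3 + x^2*(-11*d - 3) + x*(-d^2 - 7*d + 12) - 3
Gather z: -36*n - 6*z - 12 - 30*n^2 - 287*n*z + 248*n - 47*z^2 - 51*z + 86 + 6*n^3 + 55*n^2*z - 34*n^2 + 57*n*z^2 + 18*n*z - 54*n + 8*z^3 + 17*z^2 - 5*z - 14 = 6*n^3 - 64*n^2 + 158*n + 8*z^3 + z^2*(57*n - 30) + z*(55*n^2 - 269*n - 62) + 60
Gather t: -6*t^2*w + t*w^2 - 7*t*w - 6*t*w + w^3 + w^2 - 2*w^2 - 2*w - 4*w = -6*t^2*w + t*(w^2 - 13*w) + w^3 - w^2 - 6*w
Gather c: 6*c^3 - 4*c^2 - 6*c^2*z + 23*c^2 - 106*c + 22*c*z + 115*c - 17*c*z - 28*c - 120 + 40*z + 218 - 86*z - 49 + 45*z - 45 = 6*c^3 + c^2*(19 - 6*z) + c*(5*z - 19) - z + 4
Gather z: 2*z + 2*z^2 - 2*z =2*z^2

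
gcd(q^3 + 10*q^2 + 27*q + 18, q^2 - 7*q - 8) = q + 1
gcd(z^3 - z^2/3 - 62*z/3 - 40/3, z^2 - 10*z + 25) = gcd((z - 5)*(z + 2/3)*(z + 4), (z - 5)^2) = z - 5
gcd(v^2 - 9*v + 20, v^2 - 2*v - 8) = v - 4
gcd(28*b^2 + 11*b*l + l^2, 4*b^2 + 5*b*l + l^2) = 4*b + l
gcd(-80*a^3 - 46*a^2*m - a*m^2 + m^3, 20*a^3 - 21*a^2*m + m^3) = 5*a + m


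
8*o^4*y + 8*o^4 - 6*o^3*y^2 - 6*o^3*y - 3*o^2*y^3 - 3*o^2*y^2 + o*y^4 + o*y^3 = (-4*o + y)*(-o + y)*(2*o + y)*(o*y + o)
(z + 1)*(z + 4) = z^2 + 5*z + 4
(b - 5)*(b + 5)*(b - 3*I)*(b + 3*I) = b^4 - 16*b^2 - 225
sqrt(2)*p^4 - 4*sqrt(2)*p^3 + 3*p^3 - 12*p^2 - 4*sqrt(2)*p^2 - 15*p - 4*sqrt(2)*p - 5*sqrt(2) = (p - 5)*(p + 1)*(p + sqrt(2))*(sqrt(2)*p + 1)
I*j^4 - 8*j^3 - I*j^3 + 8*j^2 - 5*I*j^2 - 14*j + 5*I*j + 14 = (j - 1)*(j + 2*I)*(j + 7*I)*(I*j + 1)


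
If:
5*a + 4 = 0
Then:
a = -4/5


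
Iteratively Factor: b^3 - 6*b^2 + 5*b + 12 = (b + 1)*(b^2 - 7*b + 12) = (b - 4)*(b + 1)*(b - 3)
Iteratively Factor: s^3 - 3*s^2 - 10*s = (s + 2)*(s^2 - 5*s) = (s - 5)*(s + 2)*(s)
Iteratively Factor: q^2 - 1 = (q - 1)*(q + 1)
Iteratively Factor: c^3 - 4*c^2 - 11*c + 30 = (c + 3)*(c^2 - 7*c + 10) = (c - 2)*(c + 3)*(c - 5)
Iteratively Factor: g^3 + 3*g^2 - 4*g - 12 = (g - 2)*(g^2 + 5*g + 6) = (g - 2)*(g + 2)*(g + 3)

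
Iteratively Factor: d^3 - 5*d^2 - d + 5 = (d - 5)*(d^2 - 1) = (d - 5)*(d + 1)*(d - 1)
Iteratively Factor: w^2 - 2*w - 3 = (w + 1)*(w - 3)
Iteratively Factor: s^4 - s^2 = (s)*(s^3 - s) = s*(s - 1)*(s^2 + s) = s*(s - 1)*(s + 1)*(s)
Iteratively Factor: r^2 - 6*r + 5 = (r - 5)*(r - 1)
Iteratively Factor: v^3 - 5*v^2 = (v - 5)*(v^2) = v*(v - 5)*(v)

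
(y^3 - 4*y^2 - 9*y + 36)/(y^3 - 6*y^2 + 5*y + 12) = (y + 3)/(y + 1)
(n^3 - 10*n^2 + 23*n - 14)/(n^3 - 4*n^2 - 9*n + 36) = (n^3 - 10*n^2 + 23*n - 14)/(n^3 - 4*n^2 - 9*n + 36)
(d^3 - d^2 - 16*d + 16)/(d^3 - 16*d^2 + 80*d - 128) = (d^2 + 3*d - 4)/(d^2 - 12*d + 32)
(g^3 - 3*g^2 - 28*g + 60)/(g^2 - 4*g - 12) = (g^2 + 3*g - 10)/(g + 2)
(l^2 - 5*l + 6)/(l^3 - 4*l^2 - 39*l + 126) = (l - 2)/(l^2 - l - 42)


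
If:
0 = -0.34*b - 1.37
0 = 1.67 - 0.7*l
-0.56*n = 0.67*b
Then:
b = -4.03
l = 2.39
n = 4.82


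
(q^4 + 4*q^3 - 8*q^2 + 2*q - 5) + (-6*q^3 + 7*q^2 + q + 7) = q^4 - 2*q^3 - q^2 + 3*q + 2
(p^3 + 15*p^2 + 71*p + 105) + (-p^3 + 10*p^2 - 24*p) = 25*p^2 + 47*p + 105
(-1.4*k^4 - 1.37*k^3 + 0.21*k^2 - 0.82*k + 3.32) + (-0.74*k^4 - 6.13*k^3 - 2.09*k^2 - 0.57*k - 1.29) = -2.14*k^4 - 7.5*k^3 - 1.88*k^2 - 1.39*k + 2.03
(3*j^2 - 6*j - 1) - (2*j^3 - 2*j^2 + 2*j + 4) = -2*j^3 + 5*j^2 - 8*j - 5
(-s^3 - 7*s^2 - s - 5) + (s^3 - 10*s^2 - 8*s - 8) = -17*s^2 - 9*s - 13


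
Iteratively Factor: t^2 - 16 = (t + 4)*(t - 4)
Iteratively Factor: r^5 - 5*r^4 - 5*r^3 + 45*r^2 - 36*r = (r - 1)*(r^4 - 4*r^3 - 9*r^2 + 36*r) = (r - 4)*(r - 1)*(r^3 - 9*r) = (r - 4)*(r - 3)*(r - 1)*(r^2 + 3*r) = r*(r - 4)*(r - 3)*(r - 1)*(r + 3)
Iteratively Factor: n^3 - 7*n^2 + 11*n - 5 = (n - 5)*(n^2 - 2*n + 1) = (n - 5)*(n - 1)*(n - 1)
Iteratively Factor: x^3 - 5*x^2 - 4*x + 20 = (x + 2)*(x^2 - 7*x + 10) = (x - 2)*(x + 2)*(x - 5)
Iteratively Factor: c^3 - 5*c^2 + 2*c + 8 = (c - 4)*(c^2 - c - 2) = (c - 4)*(c - 2)*(c + 1)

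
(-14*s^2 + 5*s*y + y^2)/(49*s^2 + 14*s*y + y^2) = (-2*s + y)/(7*s + y)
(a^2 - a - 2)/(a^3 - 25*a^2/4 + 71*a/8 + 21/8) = 8*(a^2 - a - 2)/(8*a^3 - 50*a^2 + 71*a + 21)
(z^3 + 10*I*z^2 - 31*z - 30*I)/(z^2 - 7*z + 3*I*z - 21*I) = (z^2 + 7*I*z - 10)/(z - 7)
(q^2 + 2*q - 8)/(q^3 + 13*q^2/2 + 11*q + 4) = 2*(q - 2)/(2*q^2 + 5*q + 2)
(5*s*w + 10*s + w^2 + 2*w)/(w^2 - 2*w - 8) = (5*s + w)/(w - 4)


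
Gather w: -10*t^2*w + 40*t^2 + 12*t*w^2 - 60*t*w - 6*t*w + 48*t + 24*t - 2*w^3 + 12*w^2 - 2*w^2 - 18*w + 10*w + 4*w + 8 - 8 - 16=40*t^2 + 72*t - 2*w^3 + w^2*(12*t + 10) + w*(-10*t^2 - 66*t - 4) - 16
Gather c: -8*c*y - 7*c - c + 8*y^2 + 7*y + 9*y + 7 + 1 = c*(-8*y - 8) + 8*y^2 + 16*y + 8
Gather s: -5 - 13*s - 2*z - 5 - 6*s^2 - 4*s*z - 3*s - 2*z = -6*s^2 + s*(-4*z - 16) - 4*z - 10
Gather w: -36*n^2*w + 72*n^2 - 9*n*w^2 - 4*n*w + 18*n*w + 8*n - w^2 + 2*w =72*n^2 + 8*n + w^2*(-9*n - 1) + w*(-36*n^2 + 14*n + 2)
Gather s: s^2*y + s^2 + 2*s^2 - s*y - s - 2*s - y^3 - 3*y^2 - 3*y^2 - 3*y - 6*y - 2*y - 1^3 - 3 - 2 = s^2*(y + 3) + s*(-y - 3) - y^3 - 6*y^2 - 11*y - 6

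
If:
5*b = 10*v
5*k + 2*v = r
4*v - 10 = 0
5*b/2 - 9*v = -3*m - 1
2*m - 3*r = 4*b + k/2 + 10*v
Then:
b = 5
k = -108/31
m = 3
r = -385/31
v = 5/2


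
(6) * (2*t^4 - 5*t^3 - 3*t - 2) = 12*t^4 - 30*t^3 - 18*t - 12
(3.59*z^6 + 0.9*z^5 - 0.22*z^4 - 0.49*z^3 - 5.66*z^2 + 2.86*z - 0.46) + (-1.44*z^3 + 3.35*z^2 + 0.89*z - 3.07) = 3.59*z^6 + 0.9*z^5 - 0.22*z^4 - 1.93*z^3 - 2.31*z^2 + 3.75*z - 3.53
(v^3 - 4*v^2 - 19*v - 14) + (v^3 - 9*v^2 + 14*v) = 2*v^3 - 13*v^2 - 5*v - 14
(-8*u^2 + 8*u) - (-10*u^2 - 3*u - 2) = 2*u^2 + 11*u + 2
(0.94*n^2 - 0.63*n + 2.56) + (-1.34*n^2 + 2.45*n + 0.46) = -0.4*n^2 + 1.82*n + 3.02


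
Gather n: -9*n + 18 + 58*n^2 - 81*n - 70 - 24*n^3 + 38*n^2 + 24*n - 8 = -24*n^3 + 96*n^2 - 66*n - 60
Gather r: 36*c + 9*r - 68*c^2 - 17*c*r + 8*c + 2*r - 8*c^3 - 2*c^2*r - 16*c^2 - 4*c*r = -8*c^3 - 84*c^2 + 44*c + r*(-2*c^2 - 21*c + 11)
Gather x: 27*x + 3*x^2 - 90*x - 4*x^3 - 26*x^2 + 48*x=-4*x^3 - 23*x^2 - 15*x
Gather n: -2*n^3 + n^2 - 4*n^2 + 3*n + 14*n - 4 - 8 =-2*n^3 - 3*n^2 + 17*n - 12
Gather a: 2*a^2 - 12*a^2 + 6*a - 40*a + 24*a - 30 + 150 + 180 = -10*a^2 - 10*a + 300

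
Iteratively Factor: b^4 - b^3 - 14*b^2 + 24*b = (b - 2)*(b^3 + b^2 - 12*b) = (b - 2)*(b + 4)*(b^2 - 3*b) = b*(b - 2)*(b + 4)*(b - 3)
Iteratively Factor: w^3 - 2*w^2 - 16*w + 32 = (w - 2)*(w^2 - 16) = (w - 2)*(w + 4)*(w - 4)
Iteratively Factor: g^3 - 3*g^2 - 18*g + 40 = (g + 4)*(g^2 - 7*g + 10) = (g - 2)*(g + 4)*(g - 5)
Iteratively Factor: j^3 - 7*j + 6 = (j - 1)*(j^2 + j - 6) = (j - 2)*(j - 1)*(j + 3)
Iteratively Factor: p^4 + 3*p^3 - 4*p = (p + 2)*(p^3 + p^2 - 2*p) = (p + 2)^2*(p^2 - p) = (p - 1)*(p + 2)^2*(p)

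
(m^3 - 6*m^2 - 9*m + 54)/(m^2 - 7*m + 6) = (m^2 - 9)/(m - 1)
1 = 1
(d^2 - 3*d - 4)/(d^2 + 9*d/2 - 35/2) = 2*(d^2 - 3*d - 4)/(2*d^2 + 9*d - 35)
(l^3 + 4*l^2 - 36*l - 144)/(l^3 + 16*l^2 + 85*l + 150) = (l^2 - 2*l - 24)/(l^2 + 10*l + 25)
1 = 1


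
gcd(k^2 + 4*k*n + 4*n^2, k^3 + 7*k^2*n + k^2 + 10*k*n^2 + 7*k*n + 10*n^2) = k + 2*n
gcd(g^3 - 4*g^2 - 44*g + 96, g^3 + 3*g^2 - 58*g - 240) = g^2 - 2*g - 48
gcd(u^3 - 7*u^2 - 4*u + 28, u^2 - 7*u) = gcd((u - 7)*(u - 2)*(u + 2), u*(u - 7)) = u - 7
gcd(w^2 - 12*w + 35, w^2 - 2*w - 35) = w - 7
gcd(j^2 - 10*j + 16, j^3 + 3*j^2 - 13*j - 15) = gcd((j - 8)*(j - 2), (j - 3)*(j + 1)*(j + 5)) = 1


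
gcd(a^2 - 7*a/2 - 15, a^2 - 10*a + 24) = a - 6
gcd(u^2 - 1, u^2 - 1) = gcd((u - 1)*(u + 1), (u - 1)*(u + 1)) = u^2 - 1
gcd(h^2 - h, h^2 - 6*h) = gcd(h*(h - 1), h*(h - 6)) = h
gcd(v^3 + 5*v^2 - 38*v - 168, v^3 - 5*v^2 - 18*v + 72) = v^2 - 2*v - 24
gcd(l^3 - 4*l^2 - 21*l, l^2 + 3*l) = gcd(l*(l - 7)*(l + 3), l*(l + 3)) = l^2 + 3*l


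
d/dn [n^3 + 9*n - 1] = 3*n^2 + 9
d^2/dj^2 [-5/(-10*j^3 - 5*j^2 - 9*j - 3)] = 10*(-5*(6*j + 1)*(10*j^3 + 5*j^2 + 9*j + 3) + (30*j^2 + 10*j + 9)^2)/(10*j^3 + 5*j^2 + 9*j + 3)^3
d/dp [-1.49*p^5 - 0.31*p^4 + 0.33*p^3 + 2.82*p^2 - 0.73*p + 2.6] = -7.45*p^4 - 1.24*p^3 + 0.99*p^2 + 5.64*p - 0.73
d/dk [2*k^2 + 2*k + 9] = 4*k + 2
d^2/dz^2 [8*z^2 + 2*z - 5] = 16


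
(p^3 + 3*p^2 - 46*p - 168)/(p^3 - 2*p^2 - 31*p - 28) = (p + 6)/(p + 1)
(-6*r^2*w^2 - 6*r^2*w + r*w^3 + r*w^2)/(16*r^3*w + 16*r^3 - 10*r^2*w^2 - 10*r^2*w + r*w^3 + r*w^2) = w*(-6*r + w)/(16*r^2 - 10*r*w + w^2)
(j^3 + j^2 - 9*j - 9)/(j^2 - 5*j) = (j^3 + j^2 - 9*j - 9)/(j*(j - 5))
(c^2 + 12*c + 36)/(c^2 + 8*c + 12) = (c + 6)/(c + 2)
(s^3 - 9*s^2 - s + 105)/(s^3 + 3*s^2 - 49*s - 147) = (s - 5)/(s + 7)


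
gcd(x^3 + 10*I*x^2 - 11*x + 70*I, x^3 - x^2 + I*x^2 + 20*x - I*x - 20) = x + 5*I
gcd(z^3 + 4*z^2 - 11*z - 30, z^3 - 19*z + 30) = z^2 + 2*z - 15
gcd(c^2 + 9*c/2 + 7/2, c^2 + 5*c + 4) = c + 1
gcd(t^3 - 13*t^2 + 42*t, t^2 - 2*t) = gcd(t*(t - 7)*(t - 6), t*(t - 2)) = t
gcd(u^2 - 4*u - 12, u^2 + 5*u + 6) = u + 2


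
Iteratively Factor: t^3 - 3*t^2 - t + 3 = (t - 3)*(t^2 - 1) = (t - 3)*(t + 1)*(t - 1)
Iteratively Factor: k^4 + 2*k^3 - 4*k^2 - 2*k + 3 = (k + 3)*(k^3 - k^2 - k + 1) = (k + 1)*(k + 3)*(k^2 - 2*k + 1) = (k - 1)*(k + 1)*(k + 3)*(k - 1)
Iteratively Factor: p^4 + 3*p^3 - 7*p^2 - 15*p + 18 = (p - 1)*(p^3 + 4*p^2 - 3*p - 18) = (p - 2)*(p - 1)*(p^2 + 6*p + 9) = (p - 2)*(p - 1)*(p + 3)*(p + 3)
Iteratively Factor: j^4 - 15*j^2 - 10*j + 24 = (j + 2)*(j^3 - 2*j^2 - 11*j + 12) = (j + 2)*(j + 3)*(j^2 - 5*j + 4) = (j - 4)*(j + 2)*(j + 3)*(j - 1)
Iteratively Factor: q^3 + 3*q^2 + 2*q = (q + 1)*(q^2 + 2*q) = q*(q + 1)*(q + 2)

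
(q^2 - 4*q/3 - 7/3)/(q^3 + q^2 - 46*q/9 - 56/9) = 3*(q + 1)/(3*q^2 + 10*q + 8)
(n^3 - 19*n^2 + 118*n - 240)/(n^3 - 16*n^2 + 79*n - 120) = (n - 6)/(n - 3)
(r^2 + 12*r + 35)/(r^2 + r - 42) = (r + 5)/(r - 6)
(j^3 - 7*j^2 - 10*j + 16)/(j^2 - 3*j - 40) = (j^2 + j - 2)/(j + 5)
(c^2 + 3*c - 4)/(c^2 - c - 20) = (c - 1)/(c - 5)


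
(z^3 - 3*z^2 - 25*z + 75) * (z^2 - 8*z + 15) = z^5 - 11*z^4 + 14*z^3 + 230*z^2 - 975*z + 1125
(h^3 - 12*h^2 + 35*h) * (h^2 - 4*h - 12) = h^5 - 16*h^4 + 71*h^3 + 4*h^2 - 420*h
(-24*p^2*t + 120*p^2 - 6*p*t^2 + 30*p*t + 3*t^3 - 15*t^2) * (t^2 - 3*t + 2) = -24*p^2*t^3 + 192*p^2*t^2 - 408*p^2*t + 240*p^2 - 6*p*t^4 + 48*p*t^3 - 102*p*t^2 + 60*p*t + 3*t^5 - 24*t^4 + 51*t^3 - 30*t^2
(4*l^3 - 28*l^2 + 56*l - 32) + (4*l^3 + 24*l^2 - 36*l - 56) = 8*l^3 - 4*l^2 + 20*l - 88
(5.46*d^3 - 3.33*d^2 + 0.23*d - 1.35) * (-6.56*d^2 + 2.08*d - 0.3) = -35.8176*d^5 + 33.2016*d^4 - 10.0732*d^3 + 10.3334*d^2 - 2.877*d + 0.405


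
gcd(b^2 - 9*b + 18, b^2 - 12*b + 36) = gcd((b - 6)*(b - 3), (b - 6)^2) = b - 6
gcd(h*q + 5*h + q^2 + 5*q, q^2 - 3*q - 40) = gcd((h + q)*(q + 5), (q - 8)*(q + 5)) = q + 5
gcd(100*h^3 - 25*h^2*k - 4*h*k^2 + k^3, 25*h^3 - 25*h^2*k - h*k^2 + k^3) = 25*h^2 - k^2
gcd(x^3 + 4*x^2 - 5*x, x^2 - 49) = 1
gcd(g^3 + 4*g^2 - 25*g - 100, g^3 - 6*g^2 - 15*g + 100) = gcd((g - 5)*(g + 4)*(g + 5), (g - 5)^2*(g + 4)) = g^2 - g - 20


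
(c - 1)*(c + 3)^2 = c^3 + 5*c^2 + 3*c - 9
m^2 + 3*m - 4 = (m - 1)*(m + 4)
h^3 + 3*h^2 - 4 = (h - 1)*(h + 2)^2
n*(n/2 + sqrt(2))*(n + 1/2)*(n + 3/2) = n^4/2 + n^3 + sqrt(2)*n^3 + 3*n^2/8 + 2*sqrt(2)*n^2 + 3*sqrt(2)*n/4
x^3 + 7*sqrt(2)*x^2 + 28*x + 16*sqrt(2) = (x + sqrt(2))*(x + 2*sqrt(2))*(x + 4*sqrt(2))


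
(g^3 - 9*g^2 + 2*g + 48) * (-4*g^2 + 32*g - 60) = -4*g^5 + 68*g^4 - 356*g^3 + 412*g^2 + 1416*g - 2880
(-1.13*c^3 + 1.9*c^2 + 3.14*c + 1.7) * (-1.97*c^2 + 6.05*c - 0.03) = 2.2261*c^5 - 10.5795*c^4 + 5.3431*c^3 + 15.591*c^2 + 10.1908*c - 0.051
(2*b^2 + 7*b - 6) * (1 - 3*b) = -6*b^3 - 19*b^2 + 25*b - 6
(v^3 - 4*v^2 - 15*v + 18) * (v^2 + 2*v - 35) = v^5 - 2*v^4 - 58*v^3 + 128*v^2 + 561*v - 630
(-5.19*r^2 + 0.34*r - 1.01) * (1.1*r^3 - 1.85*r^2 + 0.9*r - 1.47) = -5.709*r^5 + 9.9755*r^4 - 6.411*r^3 + 9.8038*r^2 - 1.4088*r + 1.4847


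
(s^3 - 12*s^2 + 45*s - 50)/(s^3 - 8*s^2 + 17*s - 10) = (s - 5)/(s - 1)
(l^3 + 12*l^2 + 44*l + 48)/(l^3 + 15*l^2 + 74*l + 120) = (l + 2)/(l + 5)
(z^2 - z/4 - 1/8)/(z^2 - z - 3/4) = (-8*z^2 + 2*z + 1)/(2*(-4*z^2 + 4*z + 3))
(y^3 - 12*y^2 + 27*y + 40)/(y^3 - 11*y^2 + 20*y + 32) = (y - 5)/(y - 4)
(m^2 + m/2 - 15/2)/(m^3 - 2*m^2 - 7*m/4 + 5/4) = 2*(m + 3)/(2*m^2 + m - 1)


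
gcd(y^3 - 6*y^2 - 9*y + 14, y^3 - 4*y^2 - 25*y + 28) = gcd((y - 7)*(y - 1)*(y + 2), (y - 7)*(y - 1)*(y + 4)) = y^2 - 8*y + 7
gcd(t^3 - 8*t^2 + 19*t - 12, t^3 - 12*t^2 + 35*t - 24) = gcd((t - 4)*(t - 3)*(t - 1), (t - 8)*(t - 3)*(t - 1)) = t^2 - 4*t + 3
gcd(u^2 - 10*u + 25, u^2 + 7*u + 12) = 1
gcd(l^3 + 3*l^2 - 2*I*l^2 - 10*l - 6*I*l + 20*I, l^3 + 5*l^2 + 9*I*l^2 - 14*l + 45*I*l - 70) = l + 5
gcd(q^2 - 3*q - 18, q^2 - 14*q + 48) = q - 6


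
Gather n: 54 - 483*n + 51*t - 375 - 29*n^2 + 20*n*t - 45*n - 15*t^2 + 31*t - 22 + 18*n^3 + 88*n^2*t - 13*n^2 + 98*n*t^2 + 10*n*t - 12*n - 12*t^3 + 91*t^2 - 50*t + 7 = 18*n^3 + n^2*(88*t - 42) + n*(98*t^2 + 30*t - 540) - 12*t^3 + 76*t^2 + 32*t - 336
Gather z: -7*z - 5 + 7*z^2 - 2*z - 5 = 7*z^2 - 9*z - 10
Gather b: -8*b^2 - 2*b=-8*b^2 - 2*b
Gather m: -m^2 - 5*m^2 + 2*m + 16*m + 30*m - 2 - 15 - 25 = -6*m^2 + 48*m - 42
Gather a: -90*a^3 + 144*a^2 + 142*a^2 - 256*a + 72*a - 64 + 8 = -90*a^3 + 286*a^2 - 184*a - 56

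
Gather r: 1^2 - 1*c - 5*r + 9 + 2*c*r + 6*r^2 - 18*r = -c + 6*r^2 + r*(2*c - 23) + 10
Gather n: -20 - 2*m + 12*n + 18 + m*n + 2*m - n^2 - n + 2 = -n^2 + n*(m + 11)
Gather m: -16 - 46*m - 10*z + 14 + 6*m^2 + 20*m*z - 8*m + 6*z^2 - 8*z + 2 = 6*m^2 + m*(20*z - 54) + 6*z^2 - 18*z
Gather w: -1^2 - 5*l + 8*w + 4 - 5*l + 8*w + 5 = -10*l + 16*w + 8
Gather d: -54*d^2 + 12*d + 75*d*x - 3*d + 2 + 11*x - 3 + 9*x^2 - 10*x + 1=-54*d^2 + d*(75*x + 9) + 9*x^2 + x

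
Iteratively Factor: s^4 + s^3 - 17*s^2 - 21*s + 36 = (s + 3)*(s^3 - 2*s^2 - 11*s + 12) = (s + 3)^2*(s^2 - 5*s + 4) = (s - 4)*(s + 3)^2*(s - 1)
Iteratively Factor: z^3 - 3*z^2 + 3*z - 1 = (z - 1)*(z^2 - 2*z + 1) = (z - 1)^2*(z - 1)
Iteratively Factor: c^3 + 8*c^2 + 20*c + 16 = (c + 4)*(c^2 + 4*c + 4) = (c + 2)*(c + 4)*(c + 2)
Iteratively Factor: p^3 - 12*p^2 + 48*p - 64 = (p - 4)*(p^2 - 8*p + 16) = (p - 4)^2*(p - 4)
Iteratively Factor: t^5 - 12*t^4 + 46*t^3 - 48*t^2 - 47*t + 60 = (t - 3)*(t^4 - 9*t^3 + 19*t^2 + 9*t - 20) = (t - 5)*(t - 3)*(t^3 - 4*t^2 - t + 4) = (t - 5)*(t - 3)*(t + 1)*(t^2 - 5*t + 4) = (t - 5)*(t - 4)*(t - 3)*(t + 1)*(t - 1)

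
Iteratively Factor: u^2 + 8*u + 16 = (u + 4)*(u + 4)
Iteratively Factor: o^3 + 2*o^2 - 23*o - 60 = (o + 3)*(o^2 - o - 20) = (o + 3)*(o + 4)*(o - 5)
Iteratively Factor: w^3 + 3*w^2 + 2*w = (w + 1)*(w^2 + 2*w) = w*(w + 1)*(w + 2)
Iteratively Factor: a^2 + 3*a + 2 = (a + 1)*(a + 2)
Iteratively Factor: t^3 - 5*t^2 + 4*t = (t - 1)*(t^2 - 4*t) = t*(t - 1)*(t - 4)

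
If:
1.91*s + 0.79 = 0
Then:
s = -0.41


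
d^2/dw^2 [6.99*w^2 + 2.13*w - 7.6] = 13.9800000000000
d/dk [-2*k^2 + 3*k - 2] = 3 - 4*k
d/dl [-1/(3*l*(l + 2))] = 2*(l + 1)/(3*l^2*(l + 2)^2)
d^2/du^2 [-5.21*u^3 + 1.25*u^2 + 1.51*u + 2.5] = 2.5 - 31.26*u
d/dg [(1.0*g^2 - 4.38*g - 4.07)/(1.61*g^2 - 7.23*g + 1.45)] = (-0.1782*g^2 + 16.0054*g - 35.7771)/(2.5921*g^4 - 23.2806*g^3 + 56.9419*g^2 - 20.967*g + 2.1025)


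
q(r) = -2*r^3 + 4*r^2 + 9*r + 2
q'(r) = -6*r^2 + 8*r + 9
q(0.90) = 11.88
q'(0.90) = 11.34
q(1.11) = 14.18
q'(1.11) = 10.49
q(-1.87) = 12.24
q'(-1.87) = -26.94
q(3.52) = -3.99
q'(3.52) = -37.18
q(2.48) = 18.42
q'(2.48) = -8.06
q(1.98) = 19.98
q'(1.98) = 1.32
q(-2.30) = 26.79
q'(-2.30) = -41.14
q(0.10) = 2.94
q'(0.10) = 9.74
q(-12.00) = 3926.00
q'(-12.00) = -951.00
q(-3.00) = 65.00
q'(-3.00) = -69.00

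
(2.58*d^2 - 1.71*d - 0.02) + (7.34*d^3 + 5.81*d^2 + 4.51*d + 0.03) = 7.34*d^3 + 8.39*d^2 + 2.8*d + 0.01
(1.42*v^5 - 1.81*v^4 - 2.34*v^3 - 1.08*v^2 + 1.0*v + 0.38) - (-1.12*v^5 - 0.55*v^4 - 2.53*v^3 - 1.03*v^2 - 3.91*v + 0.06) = 2.54*v^5 - 1.26*v^4 + 0.19*v^3 - 0.05*v^2 + 4.91*v + 0.32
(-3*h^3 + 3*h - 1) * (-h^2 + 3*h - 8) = 3*h^5 - 9*h^4 + 21*h^3 + 10*h^2 - 27*h + 8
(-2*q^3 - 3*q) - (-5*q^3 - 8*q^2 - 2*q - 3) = 3*q^3 + 8*q^2 - q + 3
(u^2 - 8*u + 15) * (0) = 0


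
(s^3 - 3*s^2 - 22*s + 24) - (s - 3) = s^3 - 3*s^2 - 23*s + 27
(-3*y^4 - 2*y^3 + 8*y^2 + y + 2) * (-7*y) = 21*y^5 + 14*y^4 - 56*y^3 - 7*y^2 - 14*y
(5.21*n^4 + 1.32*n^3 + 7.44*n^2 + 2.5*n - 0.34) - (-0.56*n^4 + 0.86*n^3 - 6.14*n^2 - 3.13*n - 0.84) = 5.77*n^4 + 0.46*n^3 + 13.58*n^2 + 5.63*n + 0.5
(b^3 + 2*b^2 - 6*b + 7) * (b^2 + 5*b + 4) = b^5 + 7*b^4 + 8*b^3 - 15*b^2 + 11*b + 28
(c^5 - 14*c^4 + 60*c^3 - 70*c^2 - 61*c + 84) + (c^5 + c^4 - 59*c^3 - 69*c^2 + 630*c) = 2*c^5 - 13*c^4 + c^3 - 139*c^2 + 569*c + 84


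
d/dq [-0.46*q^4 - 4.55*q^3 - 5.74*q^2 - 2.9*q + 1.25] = -1.84*q^3 - 13.65*q^2 - 11.48*q - 2.9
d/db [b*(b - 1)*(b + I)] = 3*b^2 + 2*b*(-1 + I) - I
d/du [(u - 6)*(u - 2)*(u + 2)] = 3*u^2 - 12*u - 4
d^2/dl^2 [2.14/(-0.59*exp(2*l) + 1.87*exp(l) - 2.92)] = (-2.14*(1.18*exp(l) - 1.87)*(2.36*exp(l) - 3.74)*exp(l) + (5.0504*exp(l) - 4.0018)*(0.59*exp(2*l) - 1.87*exp(l) + 2.92))*exp(l)/(0.59*exp(2*l) - 1.87*exp(l) + 2.92)^3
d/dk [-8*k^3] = -24*k^2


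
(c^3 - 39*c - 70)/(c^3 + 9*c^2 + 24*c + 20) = (c - 7)/(c + 2)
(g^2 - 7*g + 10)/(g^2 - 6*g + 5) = (g - 2)/(g - 1)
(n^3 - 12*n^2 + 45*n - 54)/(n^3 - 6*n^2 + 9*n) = (n - 6)/n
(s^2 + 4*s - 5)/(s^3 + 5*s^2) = (s - 1)/s^2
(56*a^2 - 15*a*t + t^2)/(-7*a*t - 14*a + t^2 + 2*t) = (-8*a + t)/(t + 2)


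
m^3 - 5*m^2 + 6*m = m*(m - 3)*(m - 2)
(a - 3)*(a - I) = a^2 - 3*a - I*a + 3*I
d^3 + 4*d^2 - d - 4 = (d - 1)*(d + 1)*(d + 4)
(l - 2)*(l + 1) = l^2 - l - 2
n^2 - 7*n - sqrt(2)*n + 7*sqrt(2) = (n - 7)*(n - sqrt(2))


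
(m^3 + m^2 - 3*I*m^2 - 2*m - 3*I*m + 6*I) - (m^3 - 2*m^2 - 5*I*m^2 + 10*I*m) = 3*m^2 + 2*I*m^2 - 2*m - 13*I*m + 6*I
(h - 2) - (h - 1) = -1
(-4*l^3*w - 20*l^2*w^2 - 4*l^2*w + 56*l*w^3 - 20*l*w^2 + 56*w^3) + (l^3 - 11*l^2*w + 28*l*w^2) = -4*l^3*w + l^3 - 20*l^2*w^2 - 15*l^2*w + 56*l*w^3 + 8*l*w^2 + 56*w^3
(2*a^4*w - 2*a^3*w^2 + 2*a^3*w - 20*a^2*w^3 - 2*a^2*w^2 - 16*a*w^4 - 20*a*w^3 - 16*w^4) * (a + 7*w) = 2*a^5*w + 12*a^4*w^2 + 2*a^4*w - 34*a^3*w^3 + 12*a^3*w^2 - 156*a^2*w^4 - 34*a^2*w^3 - 112*a*w^5 - 156*a*w^4 - 112*w^5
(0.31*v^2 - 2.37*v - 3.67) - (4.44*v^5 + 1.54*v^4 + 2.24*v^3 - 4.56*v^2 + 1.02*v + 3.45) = -4.44*v^5 - 1.54*v^4 - 2.24*v^3 + 4.87*v^2 - 3.39*v - 7.12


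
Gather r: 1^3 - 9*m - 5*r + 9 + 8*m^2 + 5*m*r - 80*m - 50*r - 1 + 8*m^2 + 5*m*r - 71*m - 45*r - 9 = 16*m^2 - 160*m + r*(10*m - 100)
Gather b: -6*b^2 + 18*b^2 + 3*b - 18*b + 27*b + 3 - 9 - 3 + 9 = 12*b^2 + 12*b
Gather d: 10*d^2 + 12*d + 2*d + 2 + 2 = 10*d^2 + 14*d + 4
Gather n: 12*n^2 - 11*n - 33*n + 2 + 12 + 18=12*n^2 - 44*n + 32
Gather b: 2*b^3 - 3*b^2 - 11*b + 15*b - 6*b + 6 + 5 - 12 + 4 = 2*b^3 - 3*b^2 - 2*b + 3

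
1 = 1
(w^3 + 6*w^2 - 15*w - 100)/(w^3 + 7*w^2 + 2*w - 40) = (w^2 + w - 20)/(w^2 + 2*w - 8)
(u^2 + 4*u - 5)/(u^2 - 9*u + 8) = (u + 5)/(u - 8)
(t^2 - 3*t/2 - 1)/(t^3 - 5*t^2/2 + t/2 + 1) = 1/(t - 1)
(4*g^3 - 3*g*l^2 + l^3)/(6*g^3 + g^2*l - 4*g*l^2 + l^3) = (2*g - l)/(3*g - l)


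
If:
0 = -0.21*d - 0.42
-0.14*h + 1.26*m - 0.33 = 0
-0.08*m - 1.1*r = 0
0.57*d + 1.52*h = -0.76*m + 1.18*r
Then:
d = -2.00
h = 0.57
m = 0.33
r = -0.02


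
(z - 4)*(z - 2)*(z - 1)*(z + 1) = z^4 - 6*z^3 + 7*z^2 + 6*z - 8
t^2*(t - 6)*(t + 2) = t^4 - 4*t^3 - 12*t^2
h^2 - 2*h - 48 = (h - 8)*(h + 6)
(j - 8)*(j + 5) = j^2 - 3*j - 40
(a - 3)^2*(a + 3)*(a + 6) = a^4 + 3*a^3 - 27*a^2 - 27*a + 162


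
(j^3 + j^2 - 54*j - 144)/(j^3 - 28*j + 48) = (j^2 - 5*j - 24)/(j^2 - 6*j + 8)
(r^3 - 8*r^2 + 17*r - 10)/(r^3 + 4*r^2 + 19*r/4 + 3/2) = 4*(r^3 - 8*r^2 + 17*r - 10)/(4*r^3 + 16*r^2 + 19*r + 6)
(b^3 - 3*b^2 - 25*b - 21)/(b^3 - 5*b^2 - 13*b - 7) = (b + 3)/(b + 1)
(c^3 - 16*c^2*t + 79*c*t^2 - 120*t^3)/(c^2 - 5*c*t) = c - 11*t + 24*t^2/c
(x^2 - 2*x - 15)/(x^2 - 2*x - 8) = (-x^2 + 2*x + 15)/(-x^2 + 2*x + 8)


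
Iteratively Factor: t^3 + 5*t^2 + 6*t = (t + 3)*(t^2 + 2*t) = t*(t + 3)*(t + 2)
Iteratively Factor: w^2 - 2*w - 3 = (w - 3)*(w + 1)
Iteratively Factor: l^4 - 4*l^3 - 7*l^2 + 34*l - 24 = (l - 4)*(l^3 - 7*l + 6) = (l - 4)*(l + 3)*(l^2 - 3*l + 2) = (l - 4)*(l - 1)*(l + 3)*(l - 2)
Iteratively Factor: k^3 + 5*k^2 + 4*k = (k + 1)*(k^2 + 4*k) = (k + 1)*(k + 4)*(k)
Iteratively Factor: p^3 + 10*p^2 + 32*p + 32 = (p + 4)*(p^2 + 6*p + 8) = (p + 2)*(p + 4)*(p + 4)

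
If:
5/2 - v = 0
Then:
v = 5/2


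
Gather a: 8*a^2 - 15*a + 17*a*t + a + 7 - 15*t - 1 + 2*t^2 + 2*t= 8*a^2 + a*(17*t - 14) + 2*t^2 - 13*t + 6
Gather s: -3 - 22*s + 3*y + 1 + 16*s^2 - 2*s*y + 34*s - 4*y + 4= 16*s^2 + s*(12 - 2*y) - y + 2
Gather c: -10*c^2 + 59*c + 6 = -10*c^2 + 59*c + 6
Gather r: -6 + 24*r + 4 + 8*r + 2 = 32*r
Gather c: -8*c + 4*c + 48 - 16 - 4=28 - 4*c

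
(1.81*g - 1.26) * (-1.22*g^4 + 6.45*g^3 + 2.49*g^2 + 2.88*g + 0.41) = -2.2082*g^5 + 13.2117*g^4 - 3.6201*g^3 + 2.0754*g^2 - 2.8867*g - 0.5166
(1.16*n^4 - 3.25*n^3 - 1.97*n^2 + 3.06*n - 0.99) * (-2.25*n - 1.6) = -2.61*n^5 + 5.4565*n^4 + 9.6325*n^3 - 3.733*n^2 - 2.6685*n + 1.584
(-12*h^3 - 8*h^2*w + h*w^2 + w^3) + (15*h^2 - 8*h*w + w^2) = -12*h^3 - 8*h^2*w + 15*h^2 + h*w^2 - 8*h*w + w^3 + w^2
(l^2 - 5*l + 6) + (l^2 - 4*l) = 2*l^2 - 9*l + 6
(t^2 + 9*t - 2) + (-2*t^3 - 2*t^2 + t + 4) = -2*t^3 - t^2 + 10*t + 2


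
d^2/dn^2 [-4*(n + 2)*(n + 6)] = -8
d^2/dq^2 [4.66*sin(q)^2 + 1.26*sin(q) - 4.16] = -18.64*sin(q)^2 - 1.26*sin(q) + 9.32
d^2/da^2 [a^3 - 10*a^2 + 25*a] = 6*a - 20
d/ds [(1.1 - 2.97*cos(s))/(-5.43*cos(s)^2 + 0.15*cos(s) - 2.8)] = (16.1271*cos(s)^2 - 11.946*cos(s) - 8.151)*sin(s)/(29.4849*cos(s)^4 - 1.629*cos(s)^3 + 30.4305*cos(s)^2 - 0.84*cos(s) + 7.84)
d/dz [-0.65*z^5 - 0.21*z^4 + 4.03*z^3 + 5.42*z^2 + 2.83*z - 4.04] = -3.25*z^4 - 0.84*z^3 + 12.09*z^2 + 10.84*z + 2.83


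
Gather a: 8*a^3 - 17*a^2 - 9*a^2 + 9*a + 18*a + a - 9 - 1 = 8*a^3 - 26*a^2 + 28*a - 10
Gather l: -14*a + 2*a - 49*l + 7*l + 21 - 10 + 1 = -12*a - 42*l + 12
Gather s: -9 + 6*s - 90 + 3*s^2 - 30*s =3*s^2 - 24*s - 99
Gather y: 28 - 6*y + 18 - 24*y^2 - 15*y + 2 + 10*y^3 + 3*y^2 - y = 10*y^3 - 21*y^2 - 22*y + 48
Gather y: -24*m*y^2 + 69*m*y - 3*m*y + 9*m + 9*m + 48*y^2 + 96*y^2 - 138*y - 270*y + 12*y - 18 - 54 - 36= 18*m + y^2*(144 - 24*m) + y*(66*m - 396) - 108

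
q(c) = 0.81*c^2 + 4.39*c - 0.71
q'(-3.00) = -0.47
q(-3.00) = -6.59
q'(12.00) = 23.83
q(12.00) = 168.61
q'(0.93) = 5.90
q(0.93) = 4.07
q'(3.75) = 10.46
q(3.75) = 27.14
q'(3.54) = 10.12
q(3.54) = 24.98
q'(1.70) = 7.14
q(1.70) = 9.09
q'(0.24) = 4.78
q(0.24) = 0.39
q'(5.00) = 12.49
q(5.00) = 41.49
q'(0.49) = 5.18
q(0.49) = 1.64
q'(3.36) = 9.83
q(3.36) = 23.18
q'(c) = 1.62*c + 4.39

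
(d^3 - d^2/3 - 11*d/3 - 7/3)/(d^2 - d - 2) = (3*d^2 - 4*d - 7)/(3*(d - 2))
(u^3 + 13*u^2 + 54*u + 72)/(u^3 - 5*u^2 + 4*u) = (u^3 + 13*u^2 + 54*u + 72)/(u*(u^2 - 5*u + 4))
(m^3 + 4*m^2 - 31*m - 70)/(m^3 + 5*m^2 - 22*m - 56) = (m - 5)/(m - 4)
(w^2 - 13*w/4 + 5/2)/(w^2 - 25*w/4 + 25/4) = (w - 2)/(w - 5)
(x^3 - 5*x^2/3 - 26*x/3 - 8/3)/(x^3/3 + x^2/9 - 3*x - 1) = 3*(x^2 - 2*x - 8)/(x^2 - 9)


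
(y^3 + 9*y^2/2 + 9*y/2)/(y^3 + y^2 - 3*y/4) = 2*(y + 3)/(2*y - 1)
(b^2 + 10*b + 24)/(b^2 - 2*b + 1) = (b^2 + 10*b + 24)/(b^2 - 2*b + 1)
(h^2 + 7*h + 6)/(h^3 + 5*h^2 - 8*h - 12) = 1/(h - 2)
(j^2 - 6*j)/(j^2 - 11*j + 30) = j/(j - 5)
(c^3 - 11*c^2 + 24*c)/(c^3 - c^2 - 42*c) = (-c^2 + 11*c - 24)/(-c^2 + c + 42)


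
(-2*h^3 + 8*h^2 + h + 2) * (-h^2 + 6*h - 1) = 2*h^5 - 20*h^4 + 49*h^3 - 4*h^2 + 11*h - 2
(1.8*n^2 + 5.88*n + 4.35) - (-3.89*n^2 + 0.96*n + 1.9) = 5.69*n^2 + 4.92*n + 2.45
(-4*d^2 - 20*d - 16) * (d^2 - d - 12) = -4*d^4 - 16*d^3 + 52*d^2 + 256*d + 192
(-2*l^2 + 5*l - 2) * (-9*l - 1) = 18*l^3 - 43*l^2 + 13*l + 2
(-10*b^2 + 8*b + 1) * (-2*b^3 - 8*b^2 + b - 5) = 20*b^5 + 64*b^4 - 76*b^3 + 50*b^2 - 39*b - 5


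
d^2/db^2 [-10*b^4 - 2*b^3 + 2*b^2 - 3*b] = -120*b^2 - 12*b + 4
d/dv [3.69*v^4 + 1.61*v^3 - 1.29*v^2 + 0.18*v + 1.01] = 14.76*v^3 + 4.83*v^2 - 2.58*v + 0.18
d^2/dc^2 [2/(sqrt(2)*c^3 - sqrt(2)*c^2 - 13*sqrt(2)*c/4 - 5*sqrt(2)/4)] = 8*sqrt(2)*(4*(1 - 3*c)*(-4*c^3 + 4*c^2 + 13*c + 5) - (-12*c^2 + 8*c + 13)^2)/(-4*c^3 + 4*c^2 + 13*c + 5)^3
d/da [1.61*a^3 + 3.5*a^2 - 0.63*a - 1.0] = 4.83*a^2 + 7.0*a - 0.63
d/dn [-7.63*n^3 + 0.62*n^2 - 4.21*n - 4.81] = -22.89*n^2 + 1.24*n - 4.21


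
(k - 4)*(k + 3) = k^2 - k - 12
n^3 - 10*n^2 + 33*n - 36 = (n - 4)*(n - 3)^2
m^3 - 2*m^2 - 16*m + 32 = (m - 4)*(m - 2)*(m + 4)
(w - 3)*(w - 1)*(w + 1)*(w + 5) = w^4 + 2*w^3 - 16*w^2 - 2*w + 15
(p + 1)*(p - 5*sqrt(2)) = p^2 - 5*sqrt(2)*p + p - 5*sqrt(2)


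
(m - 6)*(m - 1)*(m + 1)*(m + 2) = m^4 - 4*m^3 - 13*m^2 + 4*m + 12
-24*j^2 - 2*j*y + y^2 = (-6*j + y)*(4*j + y)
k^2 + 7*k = k*(k + 7)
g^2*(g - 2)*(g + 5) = g^4 + 3*g^3 - 10*g^2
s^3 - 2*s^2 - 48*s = s*(s - 8)*(s + 6)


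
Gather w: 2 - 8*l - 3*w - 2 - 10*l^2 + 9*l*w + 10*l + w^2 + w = -10*l^2 + 2*l + w^2 + w*(9*l - 2)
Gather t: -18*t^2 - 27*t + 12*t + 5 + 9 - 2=-18*t^2 - 15*t + 12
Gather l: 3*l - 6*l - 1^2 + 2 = 1 - 3*l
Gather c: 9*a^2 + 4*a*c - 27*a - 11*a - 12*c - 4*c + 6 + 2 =9*a^2 - 38*a + c*(4*a - 16) + 8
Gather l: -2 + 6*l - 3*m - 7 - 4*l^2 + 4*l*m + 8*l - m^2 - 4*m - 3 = -4*l^2 + l*(4*m + 14) - m^2 - 7*m - 12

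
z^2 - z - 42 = (z - 7)*(z + 6)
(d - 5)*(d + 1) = d^2 - 4*d - 5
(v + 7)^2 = v^2 + 14*v + 49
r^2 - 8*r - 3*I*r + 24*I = (r - 8)*(r - 3*I)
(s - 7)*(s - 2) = s^2 - 9*s + 14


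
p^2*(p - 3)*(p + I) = p^4 - 3*p^3 + I*p^3 - 3*I*p^2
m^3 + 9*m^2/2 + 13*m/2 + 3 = (m + 1)*(m + 3/2)*(m + 2)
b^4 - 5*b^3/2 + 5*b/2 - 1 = (b - 2)*(b - 1)*(b - 1/2)*(b + 1)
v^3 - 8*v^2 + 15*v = v*(v - 5)*(v - 3)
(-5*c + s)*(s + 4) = -5*c*s - 20*c + s^2 + 4*s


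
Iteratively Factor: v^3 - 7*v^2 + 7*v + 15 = (v - 5)*(v^2 - 2*v - 3) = (v - 5)*(v + 1)*(v - 3)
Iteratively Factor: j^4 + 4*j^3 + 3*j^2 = (j + 1)*(j^3 + 3*j^2) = j*(j + 1)*(j^2 + 3*j) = j^2*(j + 1)*(j + 3)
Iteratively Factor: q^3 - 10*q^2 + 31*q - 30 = (q - 2)*(q^2 - 8*q + 15) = (q - 3)*(q - 2)*(q - 5)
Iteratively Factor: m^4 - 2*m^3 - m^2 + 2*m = (m + 1)*(m^3 - 3*m^2 + 2*m) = (m - 1)*(m + 1)*(m^2 - 2*m) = m*(m - 1)*(m + 1)*(m - 2)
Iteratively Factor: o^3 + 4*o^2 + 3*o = (o)*(o^2 + 4*o + 3) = o*(o + 1)*(o + 3)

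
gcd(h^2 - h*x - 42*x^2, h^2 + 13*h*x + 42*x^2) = h + 6*x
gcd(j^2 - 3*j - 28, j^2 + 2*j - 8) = j + 4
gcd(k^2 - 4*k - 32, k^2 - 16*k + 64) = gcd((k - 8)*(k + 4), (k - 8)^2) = k - 8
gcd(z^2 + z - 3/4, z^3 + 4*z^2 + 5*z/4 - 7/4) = z - 1/2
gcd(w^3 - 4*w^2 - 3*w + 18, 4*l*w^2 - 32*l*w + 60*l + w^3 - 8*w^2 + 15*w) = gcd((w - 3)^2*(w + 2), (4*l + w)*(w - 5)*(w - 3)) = w - 3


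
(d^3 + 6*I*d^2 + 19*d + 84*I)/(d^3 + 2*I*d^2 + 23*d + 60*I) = (d^2 + 3*I*d + 28)/(d^2 - I*d + 20)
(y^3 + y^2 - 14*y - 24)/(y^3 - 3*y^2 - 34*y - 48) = (y - 4)/(y - 8)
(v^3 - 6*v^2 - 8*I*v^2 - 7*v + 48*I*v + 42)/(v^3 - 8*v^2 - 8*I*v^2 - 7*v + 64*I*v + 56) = (v - 6)/(v - 8)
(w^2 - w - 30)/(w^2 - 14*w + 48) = (w + 5)/(w - 8)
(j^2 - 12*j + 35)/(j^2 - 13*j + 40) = (j - 7)/(j - 8)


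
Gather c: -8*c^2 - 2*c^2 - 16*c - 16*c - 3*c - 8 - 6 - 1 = -10*c^2 - 35*c - 15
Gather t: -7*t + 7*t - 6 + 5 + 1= 0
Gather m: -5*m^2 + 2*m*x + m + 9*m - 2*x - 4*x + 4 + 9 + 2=-5*m^2 + m*(2*x + 10) - 6*x + 15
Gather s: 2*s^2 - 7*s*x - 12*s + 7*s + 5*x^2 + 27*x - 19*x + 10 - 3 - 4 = 2*s^2 + s*(-7*x - 5) + 5*x^2 + 8*x + 3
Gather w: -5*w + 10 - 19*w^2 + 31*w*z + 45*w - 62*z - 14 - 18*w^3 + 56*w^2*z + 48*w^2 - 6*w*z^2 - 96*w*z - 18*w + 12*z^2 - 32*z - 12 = -18*w^3 + w^2*(56*z + 29) + w*(-6*z^2 - 65*z + 22) + 12*z^2 - 94*z - 16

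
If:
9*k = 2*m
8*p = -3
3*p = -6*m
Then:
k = 1/24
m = 3/16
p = -3/8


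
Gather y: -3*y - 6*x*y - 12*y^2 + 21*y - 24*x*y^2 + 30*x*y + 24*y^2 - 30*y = y^2*(12 - 24*x) + y*(24*x - 12)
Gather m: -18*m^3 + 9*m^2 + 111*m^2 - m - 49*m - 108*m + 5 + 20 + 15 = -18*m^3 + 120*m^2 - 158*m + 40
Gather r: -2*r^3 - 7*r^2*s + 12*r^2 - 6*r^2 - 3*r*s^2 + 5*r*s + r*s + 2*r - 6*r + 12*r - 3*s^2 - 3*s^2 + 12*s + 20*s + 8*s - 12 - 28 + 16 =-2*r^3 + r^2*(6 - 7*s) + r*(-3*s^2 + 6*s + 8) - 6*s^2 + 40*s - 24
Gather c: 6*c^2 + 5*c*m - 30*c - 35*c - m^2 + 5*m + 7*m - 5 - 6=6*c^2 + c*(5*m - 65) - m^2 + 12*m - 11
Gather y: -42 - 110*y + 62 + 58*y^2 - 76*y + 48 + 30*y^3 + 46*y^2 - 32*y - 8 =30*y^3 + 104*y^2 - 218*y + 60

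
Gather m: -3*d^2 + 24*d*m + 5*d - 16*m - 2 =-3*d^2 + 5*d + m*(24*d - 16) - 2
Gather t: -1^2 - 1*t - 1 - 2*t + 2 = -3*t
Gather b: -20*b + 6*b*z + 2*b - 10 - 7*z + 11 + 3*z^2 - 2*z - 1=b*(6*z - 18) + 3*z^2 - 9*z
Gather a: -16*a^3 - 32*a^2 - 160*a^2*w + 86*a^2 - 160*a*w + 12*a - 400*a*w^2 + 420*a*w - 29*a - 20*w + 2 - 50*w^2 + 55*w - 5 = -16*a^3 + a^2*(54 - 160*w) + a*(-400*w^2 + 260*w - 17) - 50*w^2 + 35*w - 3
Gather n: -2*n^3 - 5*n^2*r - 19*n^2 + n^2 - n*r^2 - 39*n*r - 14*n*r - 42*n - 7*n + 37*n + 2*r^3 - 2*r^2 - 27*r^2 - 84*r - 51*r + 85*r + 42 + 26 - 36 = -2*n^3 + n^2*(-5*r - 18) + n*(-r^2 - 53*r - 12) + 2*r^3 - 29*r^2 - 50*r + 32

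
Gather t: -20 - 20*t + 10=-20*t - 10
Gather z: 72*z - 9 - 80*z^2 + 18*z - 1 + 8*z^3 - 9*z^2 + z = 8*z^3 - 89*z^2 + 91*z - 10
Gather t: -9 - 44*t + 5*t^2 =5*t^2 - 44*t - 9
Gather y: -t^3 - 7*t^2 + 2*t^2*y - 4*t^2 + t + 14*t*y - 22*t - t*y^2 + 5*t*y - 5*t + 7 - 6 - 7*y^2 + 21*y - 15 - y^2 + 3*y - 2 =-t^3 - 11*t^2 - 26*t + y^2*(-t - 8) + y*(2*t^2 + 19*t + 24) - 16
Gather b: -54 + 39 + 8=-7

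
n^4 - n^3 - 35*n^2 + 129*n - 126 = (n - 3)^2*(n - 2)*(n + 7)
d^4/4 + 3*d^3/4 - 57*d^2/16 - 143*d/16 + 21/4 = (d/4 + 1)*(d - 7/2)*(d - 1/2)*(d + 3)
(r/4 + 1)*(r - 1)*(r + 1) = r^3/4 + r^2 - r/4 - 1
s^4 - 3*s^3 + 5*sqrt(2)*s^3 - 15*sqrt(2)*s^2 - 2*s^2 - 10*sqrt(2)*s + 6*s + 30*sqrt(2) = (s - 3)*(s - sqrt(2))*(s + sqrt(2))*(s + 5*sqrt(2))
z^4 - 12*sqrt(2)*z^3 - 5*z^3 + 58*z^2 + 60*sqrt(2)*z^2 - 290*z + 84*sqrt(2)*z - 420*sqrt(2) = (z - 5)*(z - 7*sqrt(2))*(z - 6*sqrt(2))*(z + sqrt(2))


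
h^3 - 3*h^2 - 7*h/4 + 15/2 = (h - 5/2)*(h - 2)*(h + 3/2)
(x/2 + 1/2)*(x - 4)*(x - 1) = x^3/2 - 2*x^2 - x/2 + 2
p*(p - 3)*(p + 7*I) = p^3 - 3*p^2 + 7*I*p^2 - 21*I*p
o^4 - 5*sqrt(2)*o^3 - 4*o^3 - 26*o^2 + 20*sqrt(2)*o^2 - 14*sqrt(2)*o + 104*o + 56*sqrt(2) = (o - 4)*(o - 7*sqrt(2))*(o + sqrt(2))^2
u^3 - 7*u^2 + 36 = (u - 6)*(u - 3)*(u + 2)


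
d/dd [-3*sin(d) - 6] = -3*cos(d)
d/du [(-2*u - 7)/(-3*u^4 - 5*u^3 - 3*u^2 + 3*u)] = (-18*u^4 - 104*u^3 - 111*u^2 - 42*u + 21)/(u^2*(9*u^6 + 30*u^5 + 43*u^4 + 12*u^3 - 21*u^2 - 18*u + 9))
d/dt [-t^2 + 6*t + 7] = 6 - 2*t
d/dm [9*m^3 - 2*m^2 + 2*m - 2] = 27*m^2 - 4*m + 2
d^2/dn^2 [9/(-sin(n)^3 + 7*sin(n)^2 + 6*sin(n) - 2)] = 9*(9*sin(n)^5 - 86*sin(n)^4 + 258*sin(n)^3 - 38*sin(n)^2 - 128*sin(n) - 100)/((sin(n) + 1)^2*(sin(n)^2 - 8*sin(n) + 2)^3)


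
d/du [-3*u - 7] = -3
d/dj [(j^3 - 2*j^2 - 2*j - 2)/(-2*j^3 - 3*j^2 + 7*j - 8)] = (-7*j^4 + 6*j^3 - 56*j^2 + 20*j + 30)/(4*j^6 + 12*j^5 - 19*j^4 - 10*j^3 + 97*j^2 - 112*j + 64)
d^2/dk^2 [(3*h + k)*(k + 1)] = 2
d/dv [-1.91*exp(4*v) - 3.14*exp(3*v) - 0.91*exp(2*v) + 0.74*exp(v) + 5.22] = (-7.64*exp(3*v) - 9.42*exp(2*v) - 1.82*exp(v) + 0.74)*exp(v)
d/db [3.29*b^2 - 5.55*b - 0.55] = 6.58*b - 5.55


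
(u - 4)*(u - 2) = u^2 - 6*u + 8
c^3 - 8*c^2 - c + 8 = (c - 8)*(c - 1)*(c + 1)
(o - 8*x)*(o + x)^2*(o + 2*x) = o^4 - 4*o^3*x - 27*o^2*x^2 - 38*o*x^3 - 16*x^4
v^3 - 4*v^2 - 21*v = v*(v - 7)*(v + 3)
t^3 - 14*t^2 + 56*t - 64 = (t - 8)*(t - 4)*(t - 2)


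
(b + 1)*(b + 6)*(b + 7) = b^3 + 14*b^2 + 55*b + 42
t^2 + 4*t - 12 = (t - 2)*(t + 6)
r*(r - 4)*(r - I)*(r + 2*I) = r^4 - 4*r^3 + I*r^3 + 2*r^2 - 4*I*r^2 - 8*r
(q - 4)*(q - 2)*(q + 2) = q^3 - 4*q^2 - 4*q + 16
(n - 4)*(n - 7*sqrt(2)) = n^2 - 7*sqrt(2)*n - 4*n + 28*sqrt(2)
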